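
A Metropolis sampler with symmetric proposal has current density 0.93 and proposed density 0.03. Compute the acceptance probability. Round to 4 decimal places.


For symmetric proposals, acceptance = min(1, pi(x*)/pi(x))
= min(1, 0.03/0.93)
= min(1, 0.0323) = 0.0323

0.0323


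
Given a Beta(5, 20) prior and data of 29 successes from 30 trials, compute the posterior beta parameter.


Number of failures = 30 - 29 = 1
Posterior beta = 20 + 1 = 21

21


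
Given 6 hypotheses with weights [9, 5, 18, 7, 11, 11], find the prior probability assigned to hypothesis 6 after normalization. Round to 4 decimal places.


To normalize, divide each weight by the sum of all weights.
Sum = 61
Prior(H6) = 11/61 = 0.1803

0.1803


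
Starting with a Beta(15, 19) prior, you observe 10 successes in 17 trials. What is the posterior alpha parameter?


For a Beta-Binomial conjugate model:
Posterior alpha = prior alpha + number of successes
= 15 + 10 = 25

25


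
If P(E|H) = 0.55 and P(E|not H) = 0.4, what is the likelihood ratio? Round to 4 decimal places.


Likelihood ratio = P(E|H) / P(E|not H)
= 0.55 / 0.4
= 1.375

1.375


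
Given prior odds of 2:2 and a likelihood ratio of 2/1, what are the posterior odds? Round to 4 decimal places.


Posterior odds = prior odds * LR
Prior odds = 2/2 = 1.0
LR = 2/1 = 2.0
Posterior odds = 1.0 * 2.0 = 2.0

2.0


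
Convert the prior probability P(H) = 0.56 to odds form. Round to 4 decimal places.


P(not H) = 1 - 0.56 = 0.44
Odds = 0.56 / 0.44 = 1.2727

1.2727


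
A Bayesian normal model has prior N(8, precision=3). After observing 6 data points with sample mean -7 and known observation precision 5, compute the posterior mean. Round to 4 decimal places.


Posterior mean = (prior_precision * prior_mean + n * data_precision * data_mean) / (prior_precision + n * data_precision)
Numerator = 3*8 + 6*5*-7 = -186
Denominator = 3 + 6*5 = 33
Posterior mean = -5.6364

-5.6364


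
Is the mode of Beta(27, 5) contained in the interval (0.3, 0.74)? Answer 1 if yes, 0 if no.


Mode = (a-1)/(a+b-2) = 26/30 = 0.8667
Interval: (0.3, 0.74)
Contains mode? 0

0


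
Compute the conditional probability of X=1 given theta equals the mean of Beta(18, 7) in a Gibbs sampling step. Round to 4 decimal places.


Mean of Beta(18, 7) = 0.72
P(X=1 | theta=0.72) = 0.72

0.72


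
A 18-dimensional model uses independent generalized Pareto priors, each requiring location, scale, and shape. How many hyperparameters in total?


Per parameter: 3 (location, scale, and shape).
Total = 18 * 3 = 54

54


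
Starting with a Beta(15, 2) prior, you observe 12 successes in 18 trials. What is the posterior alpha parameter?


For a Beta-Binomial conjugate model:
Posterior alpha = prior alpha + number of successes
= 15 + 12 = 27

27


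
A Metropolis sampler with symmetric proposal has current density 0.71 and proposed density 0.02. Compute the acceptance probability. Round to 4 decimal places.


For symmetric proposals, acceptance = min(1, pi(x*)/pi(x))
= min(1, 0.02/0.71)
= min(1, 0.0282) = 0.0282

0.0282


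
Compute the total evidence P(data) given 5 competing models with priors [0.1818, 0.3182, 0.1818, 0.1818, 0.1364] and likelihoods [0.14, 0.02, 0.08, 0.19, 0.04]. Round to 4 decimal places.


Marginal likelihood = sum P(model_i) * P(data|model_i)
Model 1: 0.1818 * 0.14 = 0.0255
Model 2: 0.3182 * 0.02 = 0.0064
Model 3: 0.1818 * 0.08 = 0.0145
Model 4: 0.1818 * 0.19 = 0.0345
Model 5: 0.1364 * 0.04 = 0.0055
Total = 0.0864

0.0864


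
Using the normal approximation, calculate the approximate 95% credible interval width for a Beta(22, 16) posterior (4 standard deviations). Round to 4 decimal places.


Var(Beta) = 22*16/(38^2 * 39) = 0.0063
SD = 0.0791
Width ~ 4*SD = 0.3162

0.3162


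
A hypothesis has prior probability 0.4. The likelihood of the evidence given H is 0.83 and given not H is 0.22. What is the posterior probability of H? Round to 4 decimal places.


Using Bayes' theorem:
P(E) = 0.4 * 0.83 + 0.6 * 0.22
P(E) = 0.464
P(H|E) = (0.4 * 0.83) / 0.464 = 0.7155

0.7155


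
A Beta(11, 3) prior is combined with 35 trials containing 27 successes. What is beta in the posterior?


In conjugate updating:
beta_posterior = beta_prior + (n - k)
= 3 + (35 - 27)
= 3 + 8 = 11

11


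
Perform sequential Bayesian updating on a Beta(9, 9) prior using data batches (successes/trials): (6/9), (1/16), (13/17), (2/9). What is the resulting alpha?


Accumulate successes: 22
Posterior alpha = prior alpha + sum of successes
= 9 + 22 = 31

31


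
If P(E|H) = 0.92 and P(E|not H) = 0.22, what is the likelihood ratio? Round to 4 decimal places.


Likelihood ratio = P(E|H) / P(E|not H)
= 0.92 / 0.22
= 4.1818

4.1818


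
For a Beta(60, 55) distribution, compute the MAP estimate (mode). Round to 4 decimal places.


MAP = mode = (a-1)/(a+b-2)
= (60-1)/(60+55-2)
= 59/113 = 0.5221

0.5221


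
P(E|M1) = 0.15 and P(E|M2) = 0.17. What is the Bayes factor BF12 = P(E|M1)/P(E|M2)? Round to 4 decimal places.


Bayes factor BF12 = P(E|M1) / P(E|M2)
= 0.15 / 0.17
= 0.8824

0.8824


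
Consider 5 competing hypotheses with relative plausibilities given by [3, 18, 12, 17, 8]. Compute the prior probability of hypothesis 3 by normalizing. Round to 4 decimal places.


Sum of weights = 3 + 18 + 12 + 17 + 8 = 58
Normalized prior for H3 = 12 / 58
= 0.2069

0.2069


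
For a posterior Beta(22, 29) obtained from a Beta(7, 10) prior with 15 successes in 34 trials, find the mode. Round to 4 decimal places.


Mode = (alpha - 1) / (alpha + beta - 2)
= 21 / 49
= 0.4286

0.4286


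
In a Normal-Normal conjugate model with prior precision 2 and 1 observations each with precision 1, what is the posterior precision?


Posterior precision = prior precision + n * observation precision
= 2 + 1 * 1
= 2 + 1 = 3

3


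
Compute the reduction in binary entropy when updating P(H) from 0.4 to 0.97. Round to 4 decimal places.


H_before = -p*log2(p) - (1-p)*log2(1-p) for p=0.4: 0.971
H_after for p=0.97: 0.1944
Reduction = 0.971 - 0.1944 = 0.7766

0.7766


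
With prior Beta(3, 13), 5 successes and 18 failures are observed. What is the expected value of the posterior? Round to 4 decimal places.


Posterior = Beta(8, 31)
E[theta] = alpha/(alpha+beta)
= 8/39 = 0.2051

0.2051


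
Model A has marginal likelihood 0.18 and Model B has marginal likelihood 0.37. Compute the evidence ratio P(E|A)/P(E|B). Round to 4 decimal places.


Evidence ratio = P(E|A) / P(E|B)
= 0.18 / 0.37
= 0.4865

0.4865


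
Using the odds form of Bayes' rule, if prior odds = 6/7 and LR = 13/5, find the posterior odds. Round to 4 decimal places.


Bayes' rule in odds form: posterior odds = prior odds * LR
= (6 * 13) / (7 * 5)
= 78/35 = 2.2286

2.2286


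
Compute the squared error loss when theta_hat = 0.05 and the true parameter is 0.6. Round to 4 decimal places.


L = (theta_hat - theta_true)^2
= (0.05 - 0.6)^2
= -0.55^2 = 0.3025

0.3025


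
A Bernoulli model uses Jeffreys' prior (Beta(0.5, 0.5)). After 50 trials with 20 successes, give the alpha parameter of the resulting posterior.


Posterior = Beta(prior_alpha + successes, prior_beta + failures)
= Beta(0.5 + 20, 0.5 + 30)
Posterior alpha = 0.5 + k = 0.5 + 20 = 20.5

20.5


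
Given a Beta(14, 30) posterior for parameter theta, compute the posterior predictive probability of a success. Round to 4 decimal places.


For a Beta-Bernoulli model, the predictive probability is the mean:
P(success) = 14/(14+30) = 14/44 = 0.3182

0.3182


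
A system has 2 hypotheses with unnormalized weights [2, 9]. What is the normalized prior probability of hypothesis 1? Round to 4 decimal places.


The normalized prior is the weight divided by the total.
Total weight = 11
P(H1) = 2 / 11 = 0.1818

0.1818


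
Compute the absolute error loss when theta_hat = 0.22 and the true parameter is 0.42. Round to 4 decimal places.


L = |theta_hat - theta_true|
= |0.22 - 0.42| = 0.2

0.2


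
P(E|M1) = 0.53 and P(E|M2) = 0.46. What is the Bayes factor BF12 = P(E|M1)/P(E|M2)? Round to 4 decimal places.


Bayes factor BF12 = P(E|M1) / P(E|M2)
= 0.53 / 0.46
= 1.1522

1.1522


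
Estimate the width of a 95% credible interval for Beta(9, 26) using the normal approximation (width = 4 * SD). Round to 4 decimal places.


For Beta(a,b): Var = ab/((a+b)^2(a+b+1))
Var = 0.0053, SD = 0.0728
Approximate 95% CI width = 4 * 0.0728 = 0.2914

0.2914


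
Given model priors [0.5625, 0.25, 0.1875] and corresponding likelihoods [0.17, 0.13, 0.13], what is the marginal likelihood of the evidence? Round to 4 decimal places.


P(E) = sum_i P(M_i) P(E|M_i)
= 0.0956 + 0.0325 + 0.0244
= 0.1525

0.1525


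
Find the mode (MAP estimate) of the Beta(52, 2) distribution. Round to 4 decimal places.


For Beta(a,b) with a,b > 1:
Mode = (a-1)/(a+b-2) = (52-1)/(54-2)
= 51/52 = 0.9808

0.9808


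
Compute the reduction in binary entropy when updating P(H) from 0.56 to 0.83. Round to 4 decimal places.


H_before = -p*log2(p) - (1-p)*log2(1-p) for p=0.56: 0.9896
H_after for p=0.83: 0.6577
Reduction = 0.9896 - 0.6577 = 0.3319

0.3319


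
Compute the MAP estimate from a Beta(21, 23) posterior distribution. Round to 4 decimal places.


MAP = mode of Beta distribution
= (alpha - 1)/(alpha + beta - 2)
= (21-1)/(21+23-2)
= 20/42 = 0.4762

0.4762


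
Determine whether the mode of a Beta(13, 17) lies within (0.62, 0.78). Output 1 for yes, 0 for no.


First find the mode: (a-1)/(a+b-2) = 0.4286
Is 0.4286 in (0.62, 0.78)? 0

0


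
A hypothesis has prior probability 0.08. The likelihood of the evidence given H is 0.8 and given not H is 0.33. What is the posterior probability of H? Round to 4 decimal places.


Using Bayes' theorem:
P(E) = 0.08 * 0.8 + 0.92 * 0.33
P(E) = 0.3676
P(H|E) = (0.08 * 0.8) / 0.3676 = 0.1741

0.1741


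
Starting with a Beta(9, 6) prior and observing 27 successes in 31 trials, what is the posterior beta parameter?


Posterior beta = prior beta + failures
Failures = 31 - 27 = 4
beta_post = 6 + 4 = 10

10


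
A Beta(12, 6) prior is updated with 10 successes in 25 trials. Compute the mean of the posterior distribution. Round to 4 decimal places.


After update: Beta(22, 21)
Mean = 22 / (22 + 21) = 22 / 43
= 0.5116

0.5116


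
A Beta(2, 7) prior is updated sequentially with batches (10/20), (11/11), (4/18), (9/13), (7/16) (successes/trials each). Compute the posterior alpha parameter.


Sequential conjugate updating is equivalent to a single batch update.
Total successes across all batches = 41
alpha_posterior = alpha_prior + total_successes = 2 + 41
= 43

43


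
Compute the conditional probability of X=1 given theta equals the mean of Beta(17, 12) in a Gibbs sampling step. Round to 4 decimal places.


Mean of Beta(17, 12) = 0.5862
P(X=1 | theta=0.5862) = 0.5862

0.5862


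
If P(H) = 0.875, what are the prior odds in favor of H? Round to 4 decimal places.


Prior odds = P(H) / (1 - P(H))
= 0.875 / 0.125
= 7.0

7.0


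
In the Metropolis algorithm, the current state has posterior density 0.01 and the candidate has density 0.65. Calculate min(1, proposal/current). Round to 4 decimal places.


Ratio = 0.65/0.01 = 65.0
Acceptance probability = min(1, 65.0)
= 1.0

1.0


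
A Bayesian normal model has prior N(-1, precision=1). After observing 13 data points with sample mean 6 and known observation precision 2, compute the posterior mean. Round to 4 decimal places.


Posterior mean = (prior_precision * prior_mean + n * data_precision * data_mean) / (prior_precision + n * data_precision)
Numerator = 1*-1 + 13*2*6 = 155
Denominator = 1 + 13*2 = 27
Posterior mean = 5.7407

5.7407


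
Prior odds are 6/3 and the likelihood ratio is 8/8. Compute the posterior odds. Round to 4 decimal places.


Posterior odds = prior odds * likelihood ratio
= (6/3) * (8/8)
= 48 / 24
= 2.0

2.0


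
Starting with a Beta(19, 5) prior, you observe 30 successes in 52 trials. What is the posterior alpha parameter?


For a Beta-Binomial conjugate model:
Posterior alpha = prior alpha + number of successes
= 19 + 30 = 49

49


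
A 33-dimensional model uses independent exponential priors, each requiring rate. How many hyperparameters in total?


Per parameter: 1 (rate).
Total = 33 * 1 = 33

33


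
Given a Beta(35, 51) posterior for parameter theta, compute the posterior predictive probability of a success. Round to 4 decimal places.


For a Beta-Bernoulli model, the predictive probability is the mean:
P(success) = 35/(35+51) = 35/86 = 0.407

0.407


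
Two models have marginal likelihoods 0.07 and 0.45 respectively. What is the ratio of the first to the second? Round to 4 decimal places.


Evidence ratio = 0.07 / 0.45
= 0.1556

0.1556


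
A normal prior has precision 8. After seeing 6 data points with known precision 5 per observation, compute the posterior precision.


In the conjugate normal model, precisions add:
tau_posterior = tau_prior + n * tau_data
= 8 + 6*5 = 38

38


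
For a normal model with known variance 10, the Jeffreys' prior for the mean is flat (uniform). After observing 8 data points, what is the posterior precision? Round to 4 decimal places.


Jeffreys' prior for normal mean (known variance) is flat.
Prior precision = 0.
Posterior precision = prior_prec + n/sigma^2 = 0 + 8/10
= 0.8

0.8


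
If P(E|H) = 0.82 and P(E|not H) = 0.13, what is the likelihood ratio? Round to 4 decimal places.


Likelihood ratio = P(E|H) / P(E|not H)
= 0.82 / 0.13
= 6.3077

6.3077


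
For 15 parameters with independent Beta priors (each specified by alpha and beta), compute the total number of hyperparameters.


A Beta prior has 2 hyperparameters per parameter.
Total = 15 * 2 = 30

30


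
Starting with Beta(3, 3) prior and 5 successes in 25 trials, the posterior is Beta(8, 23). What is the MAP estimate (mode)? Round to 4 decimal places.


The mode of Beta(a, b) when a > 1 and b > 1 is (a-1)/(a+b-2)
= (8 - 1) / (8 + 23 - 2)
= 7 / 29
= 0.2414

0.2414


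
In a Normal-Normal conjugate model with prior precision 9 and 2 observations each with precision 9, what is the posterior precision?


Posterior precision = prior precision + n * observation precision
= 9 + 2 * 9
= 9 + 18 = 27

27


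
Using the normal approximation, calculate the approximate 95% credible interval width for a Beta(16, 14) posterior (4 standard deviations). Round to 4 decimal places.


Var(Beta) = 16*14/(30^2 * 31) = 0.008
SD = 0.0896
Width ~ 4*SD = 0.3584

0.3584


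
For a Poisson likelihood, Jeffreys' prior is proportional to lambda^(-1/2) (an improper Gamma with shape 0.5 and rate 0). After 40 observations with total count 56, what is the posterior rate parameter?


Jeffreys' prior for Poisson is proportional to lambda^(-1/2).
Posterior is Gamma(0.5 + S, 0 + n) = Gamma(0.5 + 56, 40).
Posterior rate = 0 + n = 40

40.0


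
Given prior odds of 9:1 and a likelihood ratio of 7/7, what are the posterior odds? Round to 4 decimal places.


Posterior odds = prior odds * LR
Prior odds = 9/1 = 9.0
LR = 7/7 = 1.0
Posterior odds = 9.0 * 1.0 = 9.0

9.0


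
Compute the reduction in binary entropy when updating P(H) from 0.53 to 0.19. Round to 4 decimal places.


H_before = -p*log2(p) - (1-p)*log2(1-p) for p=0.53: 0.9974
H_after for p=0.19: 0.7015
Reduction = 0.9974 - 0.7015 = 0.2959

0.2959


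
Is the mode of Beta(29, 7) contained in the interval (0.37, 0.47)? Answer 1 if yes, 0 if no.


Mode = (a-1)/(a+b-2) = 28/34 = 0.8235
Interval: (0.37, 0.47)
Contains mode? 0

0


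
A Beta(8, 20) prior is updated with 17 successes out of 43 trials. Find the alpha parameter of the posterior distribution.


In the Beta-Binomial conjugate update:
alpha_post = alpha_prior + successes
= 8 + 17
= 25

25


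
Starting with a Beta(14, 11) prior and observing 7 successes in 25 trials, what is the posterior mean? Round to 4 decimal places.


Posterior parameters: alpha = 14 + 7 = 21
beta = 11 + 18 = 29
Posterior mean = alpha / (alpha + beta) = 21 / 50
= 0.42

0.42


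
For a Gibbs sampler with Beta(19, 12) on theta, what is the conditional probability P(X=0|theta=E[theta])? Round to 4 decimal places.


E[theta] = 19/(19+12) = 0.6129
P(X=0|theta) = 1 - theta = 0.3871

0.3871


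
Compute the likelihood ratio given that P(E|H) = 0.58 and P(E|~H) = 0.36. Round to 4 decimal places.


LR = P(E|H) / P(E|~H)
= 0.58 / 0.36 = 1.6111

1.6111


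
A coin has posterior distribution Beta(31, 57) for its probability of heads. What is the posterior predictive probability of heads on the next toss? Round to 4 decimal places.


Posterior predictive = E[theta] = alpha/(alpha+beta)
= 31/88
= 0.3523

0.3523


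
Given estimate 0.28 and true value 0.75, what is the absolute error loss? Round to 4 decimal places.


Absolute error = |estimate - true|
= |-0.47| = 0.47

0.47


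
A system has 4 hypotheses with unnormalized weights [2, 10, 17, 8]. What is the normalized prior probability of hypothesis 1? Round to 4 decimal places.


The normalized prior is the weight divided by the total.
Total weight = 37
P(H1) = 2 / 37 = 0.0541

0.0541


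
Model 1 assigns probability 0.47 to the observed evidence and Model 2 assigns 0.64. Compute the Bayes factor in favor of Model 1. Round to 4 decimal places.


BF = P(data|M1) / P(data|M2)
= 0.47 / 0.64 = 0.7344

0.7344


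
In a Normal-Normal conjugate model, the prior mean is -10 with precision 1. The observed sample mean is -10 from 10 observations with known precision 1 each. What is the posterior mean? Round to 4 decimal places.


Posterior precision = tau0 + n*tau = 1 + 10*1 = 11
Posterior mean = (tau0*mu0 + n*tau*xbar) / posterior_precision
= (1*-10 + 10*1*-10) / 11
= -110 / 11 = -10.0

-10.0


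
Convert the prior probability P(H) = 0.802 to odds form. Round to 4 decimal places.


P(not H) = 1 - 0.802 = 0.198
Odds = 0.802 / 0.198 = 4.0505

4.0505


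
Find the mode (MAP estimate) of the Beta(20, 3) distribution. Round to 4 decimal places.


For Beta(a,b) with a,b > 1:
Mode = (a-1)/(a+b-2) = (20-1)/(23-2)
= 19/21 = 0.9048

0.9048


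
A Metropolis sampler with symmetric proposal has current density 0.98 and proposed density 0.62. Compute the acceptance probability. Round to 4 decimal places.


For symmetric proposals, acceptance = min(1, pi(x*)/pi(x))
= min(1, 0.62/0.98)
= min(1, 0.6327) = 0.6327

0.6327


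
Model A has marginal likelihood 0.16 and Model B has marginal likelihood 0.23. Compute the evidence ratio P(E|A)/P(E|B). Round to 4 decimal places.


Evidence ratio = P(E|A) / P(E|B)
= 0.16 / 0.23
= 0.6957

0.6957


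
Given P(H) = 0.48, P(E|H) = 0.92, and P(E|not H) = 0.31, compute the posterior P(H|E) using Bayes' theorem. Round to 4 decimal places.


By Bayes' theorem: P(H|E) = P(E|H)*P(H) / P(E)
P(E) = P(E|H)*P(H) + P(E|not H)*P(not H)
P(E) = 0.92*0.48 + 0.31*0.52 = 0.6028
P(H|E) = 0.92*0.48 / 0.6028 = 0.7326

0.7326


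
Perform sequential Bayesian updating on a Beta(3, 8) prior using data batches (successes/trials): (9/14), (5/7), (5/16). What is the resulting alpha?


Accumulate successes: 19
Posterior alpha = prior alpha + sum of successes
= 3 + 19 = 22

22


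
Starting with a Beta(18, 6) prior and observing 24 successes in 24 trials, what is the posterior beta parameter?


Posterior beta = prior beta + failures
Failures = 24 - 24 = 0
beta_post = 6 + 0 = 6

6


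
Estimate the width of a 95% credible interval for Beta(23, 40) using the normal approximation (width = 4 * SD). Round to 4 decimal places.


For Beta(a,b): Var = ab/((a+b)^2(a+b+1))
Var = 0.0036, SD = 0.0602
Approximate 95% CI width = 4 * 0.0602 = 0.2407

0.2407


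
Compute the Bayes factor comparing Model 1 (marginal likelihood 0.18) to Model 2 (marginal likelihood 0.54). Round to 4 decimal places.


BF12 = marginal likelihood of M1 / marginal likelihood of M2
= 0.18/0.54
= 0.3333

0.3333


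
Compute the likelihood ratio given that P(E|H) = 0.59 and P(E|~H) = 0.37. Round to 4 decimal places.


LR = P(E|H) / P(E|~H)
= 0.59 / 0.37 = 1.5946

1.5946


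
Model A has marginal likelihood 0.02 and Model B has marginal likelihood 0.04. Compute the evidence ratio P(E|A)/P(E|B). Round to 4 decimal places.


Evidence ratio = P(E|A) / P(E|B)
= 0.02 / 0.04
= 0.5

0.5


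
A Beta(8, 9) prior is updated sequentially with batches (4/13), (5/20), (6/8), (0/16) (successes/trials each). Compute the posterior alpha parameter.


Sequential conjugate updating is equivalent to a single batch update.
Total successes across all batches = 15
alpha_posterior = alpha_prior + total_successes = 8 + 15
= 23

23


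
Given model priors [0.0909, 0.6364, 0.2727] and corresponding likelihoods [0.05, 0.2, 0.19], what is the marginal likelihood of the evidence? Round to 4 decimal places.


P(E) = sum_i P(M_i) P(E|M_i)
= 0.0045 + 0.1273 + 0.0518
= 0.1836

0.1836


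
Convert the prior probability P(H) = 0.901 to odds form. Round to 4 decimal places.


P(not H) = 1 - 0.901 = 0.099
Odds = 0.901 / 0.099 = 9.101

9.101


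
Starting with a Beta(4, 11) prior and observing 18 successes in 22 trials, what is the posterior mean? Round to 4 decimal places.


Posterior parameters: alpha = 4 + 18 = 22
beta = 11 + 4 = 15
Posterior mean = alpha / (alpha + beta) = 22 / 37
= 0.5946

0.5946


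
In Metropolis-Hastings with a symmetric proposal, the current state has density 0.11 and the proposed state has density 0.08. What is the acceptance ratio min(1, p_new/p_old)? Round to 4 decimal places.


Ratio = p_new / p_old = 0.08 / 0.11 = 0.7273
Acceptance = min(1, 0.7273) = 0.7273

0.7273


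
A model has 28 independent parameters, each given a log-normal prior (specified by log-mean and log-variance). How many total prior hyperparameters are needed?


Each log-normal prior needs 2 hyperparameters (log-mean and log-variance).
Total = 2 * 28 = 56

56


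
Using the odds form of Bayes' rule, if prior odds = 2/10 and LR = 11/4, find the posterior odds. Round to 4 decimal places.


Bayes' rule in odds form: posterior odds = prior odds * LR
= (2 * 11) / (10 * 4)
= 22/40 = 0.55

0.55


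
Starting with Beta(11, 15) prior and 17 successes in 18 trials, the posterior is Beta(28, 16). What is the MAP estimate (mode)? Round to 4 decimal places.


The mode of Beta(a, b) when a > 1 and b > 1 is (a-1)/(a+b-2)
= (28 - 1) / (28 + 16 - 2)
= 27 / 42
= 0.6429

0.6429


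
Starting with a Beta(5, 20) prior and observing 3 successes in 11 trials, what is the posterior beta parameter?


Posterior beta = prior beta + failures
Failures = 11 - 3 = 8
beta_post = 20 + 8 = 28

28


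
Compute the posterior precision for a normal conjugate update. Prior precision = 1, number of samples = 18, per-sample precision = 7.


tau_post = tau_0 + n * tau
= 1 + 18 * 7 = 127

127


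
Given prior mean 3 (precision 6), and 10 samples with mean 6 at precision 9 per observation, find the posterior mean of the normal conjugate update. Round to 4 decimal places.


The posterior mean is a precision-weighted average of prior and data.
Post. prec. = 6 + 90 = 96
Post. mean = (18 + 540)/96 = 558/96 = 5.8125

5.8125


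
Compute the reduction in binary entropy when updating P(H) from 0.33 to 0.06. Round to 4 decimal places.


H_before = -p*log2(p) - (1-p)*log2(1-p) for p=0.33: 0.9149
H_after for p=0.06: 0.3274
Reduction = 0.9149 - 0.3274 = 0.5875

0.5875


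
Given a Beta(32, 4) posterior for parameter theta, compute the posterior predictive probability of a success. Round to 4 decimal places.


For a Beta-Bernoulli model, the predictive probability is the mean:
P(success) = 32/(32+4) = 32/36 = 0.8889

0.8889


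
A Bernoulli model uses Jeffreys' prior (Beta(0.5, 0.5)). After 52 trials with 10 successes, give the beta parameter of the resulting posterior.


Posterior = Beta(prior_alpha + successes, prior_beta + failures)
= Beta(0.5 + 10, 0.5 + 42)
Posterior beta = 0.5 + (n - k) = 0.5 + 42 = 42.5

42.5


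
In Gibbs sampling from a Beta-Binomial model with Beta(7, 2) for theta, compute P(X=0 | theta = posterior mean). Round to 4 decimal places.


Posterior mean = alpha/(alpha+beta) = 7/9 = 0.7778
P(X=0|theta=mean) = 1 - theta = 0.2222

0.2222


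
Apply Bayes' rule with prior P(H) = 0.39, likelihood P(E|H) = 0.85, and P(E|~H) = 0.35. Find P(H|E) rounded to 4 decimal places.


Step 1: Compute marginal P(E) = P(E|H)P(H) + P(E|~H)P(~H)
= 0.85*0.39 + 0.35*0.61 = 0.545
Step 2: P(H|E) = P(E|H)P(H)/P(E) = 0.3315/0.545
= 0.6083

0.6083


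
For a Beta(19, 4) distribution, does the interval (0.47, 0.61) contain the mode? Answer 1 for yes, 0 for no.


Mode of Beta(a,b) = (a-1)/(a+b-2)
= (19-1)/(19+4-2) = 0.8571
Check: 0.47 <= 0.8571 <= 0.61?
Result: 0

0


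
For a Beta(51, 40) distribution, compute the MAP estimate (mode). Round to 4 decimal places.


MAP = mode = (a-1)/(a+b-2)
= (51-1)/(51+40-2)
= 50/89 = 0.5618

0.5618


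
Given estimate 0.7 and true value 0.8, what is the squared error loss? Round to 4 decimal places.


Squared error = (estimate - true)^2
Difference = -0.1
Loss = -0.1^2 = 0.01

0.01


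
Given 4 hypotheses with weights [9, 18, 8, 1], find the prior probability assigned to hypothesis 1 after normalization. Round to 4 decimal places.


To normalize, divide each weight by the sum of all weights.
Sum = 36
Prior(H1) = 9/36 = 0.25

0.25


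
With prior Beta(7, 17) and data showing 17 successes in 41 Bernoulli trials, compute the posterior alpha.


Conjugate update: alpha_posterior = alpha_prior + k
= 7 + 17 = 24

24


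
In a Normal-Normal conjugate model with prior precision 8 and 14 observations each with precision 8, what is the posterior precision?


Posterior precision = prior precision + n * observation precision
= 8 + 14 * 8
= 8 + 112 = 120

120


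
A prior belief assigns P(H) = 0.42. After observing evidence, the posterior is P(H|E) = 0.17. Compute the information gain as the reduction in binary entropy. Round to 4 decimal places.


H(prior) = -0.42*log2(0.42) - 0.58*log2(0.58)
= 0.9815
H(post) = -0.17*log2(0.17) - 0.83*log2(0.83)
= 0.6577
IG = 0.9815 - 0.6577 = 0.3237

0.3237


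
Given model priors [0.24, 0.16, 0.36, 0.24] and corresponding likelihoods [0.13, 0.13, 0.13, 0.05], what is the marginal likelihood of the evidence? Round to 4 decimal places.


P(E) = sum_i P(M_i) P(E|M_i)
= 0.0312 + 0.0208 + 0.0468 + 0.012
= 0.1108

0.1108


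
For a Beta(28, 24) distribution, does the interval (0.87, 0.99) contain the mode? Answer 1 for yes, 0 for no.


Mode of Beta(a,b) = (a-1)/(a+b-2)
= (28-1)/(28+24-2) = 0.54
Check: 0.87 <= 0.54 <= 0.99?
Result: 0

0


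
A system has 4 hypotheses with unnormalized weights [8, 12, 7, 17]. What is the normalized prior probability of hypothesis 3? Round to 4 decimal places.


The normalized prior is the weight divided by the total.
Total weight = 44
P(H3) = 7 / 44 = 0.1591

0.1591


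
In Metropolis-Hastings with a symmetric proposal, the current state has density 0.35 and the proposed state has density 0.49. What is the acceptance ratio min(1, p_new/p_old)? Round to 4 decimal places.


Ratio = p_new / p_old = 0.49 / 0.35 = 1.4
Acceptance = min(1, 1.4) = 1.0

1.0


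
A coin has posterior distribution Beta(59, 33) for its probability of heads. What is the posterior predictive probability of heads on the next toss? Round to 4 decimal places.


Posterior predictive = E[theta] = alpha/(alpha+beta)
= 59/92
= 0.6413

0.6413


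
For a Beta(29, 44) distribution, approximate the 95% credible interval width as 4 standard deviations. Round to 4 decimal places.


Variance of Beta(a,b) = ab / ((a+b)^2 * (a+b+1))
= 29*44 / ((73)^2 * 74)
= 0.0032
SD = sqrt(0.0032) = 0.0569
Width = 4 * SD = 0.2275

0.2275


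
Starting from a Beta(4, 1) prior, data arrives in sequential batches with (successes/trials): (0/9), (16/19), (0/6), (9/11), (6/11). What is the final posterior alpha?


In sequential Bayesian updating, we sum all successes.
Total successes = 31
Final alpha = 4 + 31 = 35

35


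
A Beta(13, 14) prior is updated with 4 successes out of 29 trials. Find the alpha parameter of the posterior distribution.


In the Beta-Binomial conjugate update:
alpha_post = alpha_prior + successes
= 13 + 4
= 17

17


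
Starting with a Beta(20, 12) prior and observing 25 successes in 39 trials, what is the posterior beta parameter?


Posterior beta = prior beta + failures
Failures = 39 - 25 = 14
beta_post = 12 + 14 = 26

26


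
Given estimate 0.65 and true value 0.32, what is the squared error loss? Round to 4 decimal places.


Squared error = (estimate - true)^2
Difference = 0.33
Loss = 0.33^2 = 0.1089

0.1089


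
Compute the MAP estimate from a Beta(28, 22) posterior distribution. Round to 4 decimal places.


MAP = mode of Beta distribution
= (alpha - 1)/(alpha + beta - 2)
= (28-1)/(28+22-2)
= 27/48 = 0.5625

0.5625


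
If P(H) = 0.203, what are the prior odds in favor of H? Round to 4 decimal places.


Prior odds = P(H) / (1 - P(H))
= 0.203 / 0.797
= 0.2547

0.2547


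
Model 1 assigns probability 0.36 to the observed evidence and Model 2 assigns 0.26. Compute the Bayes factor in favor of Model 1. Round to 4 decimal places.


BF = P(data|M1) / P(data|M2)
= 0.36 / 0.26 = 1.3846

1.3846


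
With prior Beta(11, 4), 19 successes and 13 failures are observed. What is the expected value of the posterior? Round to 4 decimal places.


Posterior = Beta(30, 17)
E[theta] = alpha/(alpha+beta)
= 30/47 = 0.6383

0.6383


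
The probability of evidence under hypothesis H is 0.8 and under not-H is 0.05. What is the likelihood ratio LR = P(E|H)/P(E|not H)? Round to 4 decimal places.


LR = 0.8 / 0.05
= 16.0

16.0


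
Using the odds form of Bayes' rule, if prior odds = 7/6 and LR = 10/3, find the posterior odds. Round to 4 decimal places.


Bayes' rule in odds form: posterior odds = prior odds * LR
= (7 * 10) / (6 * 3)
= 70/18 = 3.8889

3.8889


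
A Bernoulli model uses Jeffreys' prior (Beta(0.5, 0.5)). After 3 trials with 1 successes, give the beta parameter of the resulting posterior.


Posterior = Beta(prior_alpha + successes, prior_beta + failures)
= Beta(0.5 + 1, 0.5 + 2)
Posterior beta = 0.5 + (n - k) = 0.5 + 2 = 2.5

2.5


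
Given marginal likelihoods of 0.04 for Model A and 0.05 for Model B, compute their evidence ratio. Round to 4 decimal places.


Ratio = ML(A) / ML(B) = 0.04/0.05
= 0.8

0.8


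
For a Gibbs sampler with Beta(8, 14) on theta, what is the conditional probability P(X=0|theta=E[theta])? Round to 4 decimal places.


E[theta] = 8/(8+14) = 0.3636
P(X=0|theta) = 1 - theta = 0.6364

0.6364


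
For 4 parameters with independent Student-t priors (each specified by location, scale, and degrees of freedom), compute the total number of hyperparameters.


A Student-t prior has 3 hyperparameters per parameter.
Total = 4 * 3 = 12

12


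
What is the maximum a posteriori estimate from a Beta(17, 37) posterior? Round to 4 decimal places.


The MAP estimate equals the mode of the distribution.
Mode of Beta(a,b) = (a-1)/(a+b-2)
= 16/52
= 0.3077

0.3077


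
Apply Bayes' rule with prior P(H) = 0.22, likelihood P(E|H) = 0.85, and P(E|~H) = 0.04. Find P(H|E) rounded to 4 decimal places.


Step 1: Compute marginal P(E) = P(E|H)P(H) + P(E|~H)P(~H)
= 0.85*0.22 + 0.04*0.78 = 0.2182
Step 2: P(H|E) = P(E|H)P(H)/P(E) = 0.187/0.2182
= 0.857

0.857


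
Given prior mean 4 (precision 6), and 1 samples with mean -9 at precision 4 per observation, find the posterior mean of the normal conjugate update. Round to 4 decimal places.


The posterior mean is a precision-weighted average of prior and data.
Post. prec. = 6 + 4 = 10
Post. mean = (24 + -36)/10 = -12/10 = -1.2

-1.2


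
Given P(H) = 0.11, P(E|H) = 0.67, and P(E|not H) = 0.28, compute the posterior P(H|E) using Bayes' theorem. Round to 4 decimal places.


By Bayes' theorem: P(H|E) = P(E|H)*P(H) / P(E)
P(E) = P(E|H)*P(H) + P(E|not H)*P(not H)
P(E) = 0.67*0.11 + 0.28*0.89 = 0.3229
P(H|E) = 0.67*0.11 / 0.3229 = 0.2282

0.2282


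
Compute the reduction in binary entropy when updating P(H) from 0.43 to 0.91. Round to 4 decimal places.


H_before = -p*log2(p) - (1-p)*log2(1-p) for p=0.43: 0.9858
H_after for p=0.91: 0.4365
Reduction = 0.9858 - 0.4365 = 0.5493

0.5493


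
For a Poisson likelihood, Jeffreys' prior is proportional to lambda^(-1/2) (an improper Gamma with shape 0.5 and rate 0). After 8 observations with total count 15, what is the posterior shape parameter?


Jeffreys' prior for Poisson is proportional to lambda^(-1/2).
Posterior is Gamma(0.5 + S, 0 + n) = Gamma(0.5 + 15, 8).
Posterior shape = 0.5 + S = 0.5 + 15 = 15.5

15.5


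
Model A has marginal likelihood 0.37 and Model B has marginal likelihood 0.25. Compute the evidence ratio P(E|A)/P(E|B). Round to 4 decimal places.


Evidence ratio = P(E|A) / P(E|B)
= 0.37 / 0.25
= 1.48

1.48


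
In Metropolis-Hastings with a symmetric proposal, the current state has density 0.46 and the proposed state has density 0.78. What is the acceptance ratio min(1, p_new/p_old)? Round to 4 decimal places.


Ratio = p_new / p_old = 0.78 / 0.46 = 1.6957
Acceptance = min(1, 1.6957) = 1.0

1.0


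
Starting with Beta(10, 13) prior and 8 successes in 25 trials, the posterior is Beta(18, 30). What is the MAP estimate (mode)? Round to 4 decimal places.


The mode of Beta(a, b) when a > 1 and b > 1 is (a-1)/(a+b-2)
= (18 - 1) / (18 + 30 - 2)
= 17 / 46
= 0.3696

0.3696


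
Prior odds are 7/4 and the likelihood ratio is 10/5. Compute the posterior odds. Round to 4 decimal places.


Posterior odds = prior odds * likelihood ratio
= (7/4) * (10/5)
= 70 / 20
= 3.5

3.5


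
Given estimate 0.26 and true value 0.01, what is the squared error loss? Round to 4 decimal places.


Squared error = (estimate - true)^2
Difference = 0.25
Loss = 0.25^2 = 0.0625

0.0625


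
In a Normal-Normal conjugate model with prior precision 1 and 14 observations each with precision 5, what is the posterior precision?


Posterior precision = prior precision + n * observation precision
= 1 + 14 * 5
= 1 + 70 = 71

71


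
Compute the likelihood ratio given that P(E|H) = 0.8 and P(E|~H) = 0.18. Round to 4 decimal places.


LR = P(E|H) / P(E|~H)
= 0.8 / 0.18 = 4.4444

4.4444


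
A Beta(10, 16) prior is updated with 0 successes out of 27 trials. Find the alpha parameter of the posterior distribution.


In the Beta-Binomial conjugate update:
alpha_post = alpha_prior + successes
= 10 + 0
= 10

10


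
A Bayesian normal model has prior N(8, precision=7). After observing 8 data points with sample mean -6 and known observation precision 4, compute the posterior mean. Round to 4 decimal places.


Posterior mean = (prior_precision * prior_mean + n * data_precision * data_mean) / (prior_precision + n * data_precision)
Numerator = 7*8 + 8*4*-6 = -136
Denominator = 7 + 8*4 = 39
Posterior mean = -3.4872

-3.4872


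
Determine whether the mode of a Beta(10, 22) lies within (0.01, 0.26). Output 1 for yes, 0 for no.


First find the mode: (a-1)/(a+b-2) = 0.3
Is 0.3 in (0.01, 0.26)? 0

0


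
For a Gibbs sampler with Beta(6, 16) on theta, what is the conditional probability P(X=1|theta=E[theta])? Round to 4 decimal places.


E[theta] = 6/(6+16) = 0.2727
P(X=1|theta) = theta = 0.2727

0.2727


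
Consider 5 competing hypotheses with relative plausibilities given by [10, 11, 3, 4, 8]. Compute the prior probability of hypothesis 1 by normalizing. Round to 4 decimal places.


Sum of weights = 10 + 11 + 3 + 4 + 8 = 36
Normalized prior for H1 = 10 / 36
= 0.2778

0.2778


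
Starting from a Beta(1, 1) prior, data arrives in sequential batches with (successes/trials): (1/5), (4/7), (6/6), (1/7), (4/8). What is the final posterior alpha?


In sequential Bayesian updating, we sum all successes.
Total successes = 16
Final alpha = 1 + 16 = 17

17


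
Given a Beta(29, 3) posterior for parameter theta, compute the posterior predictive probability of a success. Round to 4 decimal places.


For a Beta-Bernoulli model, the predictive probability is the mean:
P(success) = 29/(29+3) = 29/32 = 0.9062

0.9062


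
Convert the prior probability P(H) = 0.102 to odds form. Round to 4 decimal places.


P(not H) = 1 - 0.102 = 0.898
Odds = 0.102 / 0.898 = 0.1136

0.1136


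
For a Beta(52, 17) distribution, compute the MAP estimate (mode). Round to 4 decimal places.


MAP = mode = (a-1)/(a+b-2)
= (52-1)/(52+17-2)
= 51/67 = 0.7612

0.7612


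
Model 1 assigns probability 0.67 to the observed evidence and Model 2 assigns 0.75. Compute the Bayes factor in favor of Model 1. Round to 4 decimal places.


BF = P(data|M1) / P(data|M2)
= 0.67 / 0.75 = 0.8933

0.8933


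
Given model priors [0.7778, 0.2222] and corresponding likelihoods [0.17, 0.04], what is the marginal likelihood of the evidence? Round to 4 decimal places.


P(E) = sum_i P(M_i) P(E|M_i)
= 0.1322 + 0.0089
= 0.1411

0.1411


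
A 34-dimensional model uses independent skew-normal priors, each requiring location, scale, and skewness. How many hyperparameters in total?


Per parameter: 3 (location, scale, and skewness).
Total = 34 * 3 = 102

102


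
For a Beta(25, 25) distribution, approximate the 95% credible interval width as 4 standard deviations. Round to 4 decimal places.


Variance of Beta(a,b) = ab / ((a+b)^2 * (a+b+1))
= 25*25 / ((50)^2 * 51)
= 0.0049
SD = sqrt(0.0049) = 0.07
Width = 4 * SD = 0.2801

0.2801


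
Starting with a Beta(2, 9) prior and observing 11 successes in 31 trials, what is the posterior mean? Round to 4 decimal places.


Posterior parameters: alpha = 2 + 11 = 13
beta = 9 + 20 = 29
Posterior mean = alpha / (alpha + beta) = 13 / 42
= 0.3095

0.3095


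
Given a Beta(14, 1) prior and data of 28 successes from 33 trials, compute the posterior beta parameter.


Number of failures = 33 - 28 = 5
Posterior beta = 1 + 5 = 6

6


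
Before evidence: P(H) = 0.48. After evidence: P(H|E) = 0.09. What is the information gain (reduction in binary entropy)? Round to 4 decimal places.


Prior entropy = 0.9988
Posterior entropy = 0.4365
Information gain = 0.9988 - 0.4365 = 0.5624

0.5624


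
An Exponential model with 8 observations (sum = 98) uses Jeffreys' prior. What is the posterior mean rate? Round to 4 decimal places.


Posterior Gamma(8, 98)
E[lambda] = 8/98 = 0.0816

0.0816


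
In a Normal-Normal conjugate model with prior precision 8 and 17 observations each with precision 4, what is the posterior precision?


Posterior precision = prior precision + n * observation precision
= 8 + 17 * 4
= 8 + 68 = 76

76


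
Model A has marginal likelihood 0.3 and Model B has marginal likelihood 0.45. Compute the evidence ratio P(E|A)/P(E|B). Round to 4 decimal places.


Evidence ratio = P(E|A) / P(E|B)
= 0.3 / 0.45
= 0.6667

0.6667


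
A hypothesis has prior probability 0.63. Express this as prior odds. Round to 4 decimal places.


Odds = P(H) / P(not H) = 0.63 / 0.37
= 1.7027

1.7027


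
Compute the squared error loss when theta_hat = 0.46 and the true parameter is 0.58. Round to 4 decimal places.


L = (theta_hat - theta_true)^2
= (0.46 - 0.58)^2
= -0.12^2 = 0.0144

0.0144


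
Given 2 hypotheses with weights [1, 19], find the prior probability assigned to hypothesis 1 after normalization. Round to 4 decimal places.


To normalize, divide each weight by the sum of all weights.
Sum = 20
Prior(H1) = 1/20 = 0.05

0.05


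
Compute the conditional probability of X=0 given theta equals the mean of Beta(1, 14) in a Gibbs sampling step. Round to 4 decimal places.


Mean of Beta(1, 14) = 0.0667
P(X=0 | theta=0.0667) = 0.9333

0.9333
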